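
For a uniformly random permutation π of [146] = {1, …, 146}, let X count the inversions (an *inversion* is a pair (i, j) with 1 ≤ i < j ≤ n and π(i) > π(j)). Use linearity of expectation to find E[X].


Write X = Σ X_I over the C(146, 2) = 10585 pairs i < j, with X_I the indicator of one inversion.
There are 10585 indicators.
For each fixed pair i < j, the values π(i) and π(j) are two distinct elements of {1, …, 146} in uniformly random order; by symmetry P[π(i) > π(j)] = 1/2.
By linearity: E[X] = 10585 · (1/2) = C(146, 2) · (1/2) = 10585/2 = 10585/2 ≈ 5292.500.

E[X] = 10585/2 = 5292.500.


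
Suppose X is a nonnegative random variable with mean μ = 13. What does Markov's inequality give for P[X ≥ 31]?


μ = E[X] = 13, a = 31.
Markov: P[X ≥ 31] ≤ μ/a = (13)/31 = 13/31.
Numerically: ≈ 0.4194.
(Since a = 31 > μ = 13.0000, the bound 13/31 is < 1 and informative.)

P[X ≥ 31] ≤ 13/31 ≈ 0.4194.


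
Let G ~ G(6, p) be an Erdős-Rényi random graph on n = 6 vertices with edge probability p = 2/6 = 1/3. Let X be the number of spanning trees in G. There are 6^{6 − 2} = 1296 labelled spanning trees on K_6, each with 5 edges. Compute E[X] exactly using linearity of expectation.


K_6 has 6^{6 − 2} = 1296 labelled spanning trees.
For each such spanning tree H, let X_H = 1 if all 5 edges of H are present in G. Then P[X_H = 1] = p^{5} = (1/3)^{5} = 1/243.
By linearity of expectation: E[X] = Σ_H E[X_H] = 1296 · p^{5} = 1296 · 1/243 = 16/3.
Numerically: E[X] ≈ 5.333.

E[X] = 1296 · (1/3)^{5} = 16/3 ≈ 5.333.


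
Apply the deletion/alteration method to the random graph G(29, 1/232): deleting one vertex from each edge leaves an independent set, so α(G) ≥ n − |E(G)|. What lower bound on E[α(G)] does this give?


E[|E(G)|] = C(29, 2)·p = 406 · (1/232) = 7/4.
E[α(G)] ≥ n − E[|E(G)|] = 29 − 7/4 = 109/4.
Numerically: ≈ 27.250.
(This is only a lower bound; the true E[α(G)] may be larger.)

E[α(G)] ≥ 109/4 ≈ 27.250.


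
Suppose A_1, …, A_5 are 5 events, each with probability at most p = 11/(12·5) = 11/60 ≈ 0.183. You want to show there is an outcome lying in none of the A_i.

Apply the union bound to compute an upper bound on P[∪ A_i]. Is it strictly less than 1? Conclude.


Union bound: P[∪_{i=1}^{5} A_i] ≤ Σ_i P[A_i] ≤ 5·p = 5·(11/60) = 11/12.
Numerically: 11/12 ≈ 0.917.
Is 11/12 < 1? YES.
Since P[∪ A_i] ≤ 11/12 < 1, the complement has P[∩ A_i^c] ≥ 1 − 11/12 = 1/12 > 0, so some outcome avoids every A_i.

5·p = 11/12 ≈ 0.917; existence CERTIFIED by the union bound.


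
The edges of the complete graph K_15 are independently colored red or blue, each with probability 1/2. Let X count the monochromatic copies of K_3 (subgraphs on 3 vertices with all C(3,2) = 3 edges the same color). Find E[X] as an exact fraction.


Let X = Σ_S X_S over the C(15, 3) = 455 subsets S of size 3, where X_S = 1 if the K_3 on S is monochromatic.
For a fixed S, the K_3 on S has C(3, 2) = 3 edges. P[all 3 edges red] = (1/2)^3, and likewise for blue, so P[monochromatic] = 2·(1/2)^3 = 2^{1 − 3} = 1/4.
By linearity of expectation: E[X] = C(15, 3) · 2^{1 − 3} = 455 · 1/4 = 455/4.
Numerically: E[X] ≈ 113.75000.

E[X] = C(15,3)·2^(1−C(3,2)) = 455/4 ≈ 113.75000.


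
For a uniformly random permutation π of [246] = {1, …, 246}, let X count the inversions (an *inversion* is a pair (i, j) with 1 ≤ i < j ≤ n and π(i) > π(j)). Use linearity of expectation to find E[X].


Write X = Σ X_I over the C(246, 2) = 30135 pairs i < j, with X_I the indicator of one inversion.
There are 30135 indicators.
For each fixed pair i < j, the values π(i) and π(j) are two distinct elements of {1, …, 246} in uniformly random order; by symmetry P[π(i) > π(j)] = 1/2.
By linearity: E[X] = 30135 · (1/2) = C(246, 2) · (1/2) = 30135/2 = 30135/2 ≈ 15067.500.

E[X] = 30135/2 = 15067.500.


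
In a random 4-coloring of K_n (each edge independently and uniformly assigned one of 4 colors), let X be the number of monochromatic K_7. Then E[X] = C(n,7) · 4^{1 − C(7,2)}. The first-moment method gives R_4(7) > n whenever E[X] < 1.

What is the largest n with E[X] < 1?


We need C(n, 7) · 4^{1 − 21} < 1, i.e. C(n, 7) < 4^{21 − 1} = 1099511627776.
Check values of n near the boundary:
  n = 174: C(174, 7) = 847879782984; 847879782984 < 1099511627776? YES
  n = 175: C(175, 7) = 883208107275; 883208107275 < 1099511627776? YES
  n = 176: C(176, 7) = 919790691600; 919790691600 < 1099511627776? YES
  n = 177: C(177, 7) = 957664425960; 957664425960 < 1099511627776? YES
  n = 178: C(178, 7) = 996867063280; 996867063280 < 1099511627776? YES
  n = 179: C(179, 7) = 1037437234460; 1037437234460 < 1099511627776? YES
  n = 180: C(180, 7) = 1079414463600; 1079414463600 < 1099511627776? YES
  n = 181: C(181, 7) = 1122839183400; 1122839183400 < 1099511627776? NO
  n = 182: C(182, 7) = 1167752750736; 1167752750736 < 1099511627776? NO
  n = 183: C(183, 7) = 1214197462413; 1214197462413 < 1099511627776? NO
The largest n with C(n, 7) < 1099511627776 is n = 180 (where E[X] = 67463403975/68719476736 ≈ 0.9817217). Hence R_4(7) > 180, i.e. R_4(7) ≥ 181.

Largest n = 180; hence R_4(7) > 180.


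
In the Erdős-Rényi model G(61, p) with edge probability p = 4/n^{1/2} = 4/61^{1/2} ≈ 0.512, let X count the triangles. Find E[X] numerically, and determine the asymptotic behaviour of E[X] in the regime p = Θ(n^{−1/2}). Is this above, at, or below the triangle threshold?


Number of potential triangles: C(61, 3) = 35990.
Each occurs with probability p³ ≈ (0.512)³ ≈ 1.34334e-01.
By linearity: E[X] = C(61, 3)·p³ ≈ 35990 · 1.34334e-01 ≈ 4834.673.
Since α = 1/2 < 1, p = c/n^{1/2} ≫ 1/n is above the triangle threshold p ~ 1/n. Asymptotically E[X] ~ (c³/6)·n^{3(1−α)} = (4³/6)·n^{1.5} → ∞; triangles are abundant w.h.p.

E[X] ≈ 4834.673; in regime p = Θ(1/n^{1/2}) E[X] diverges (above the triangle threshold p ~ 1/n).


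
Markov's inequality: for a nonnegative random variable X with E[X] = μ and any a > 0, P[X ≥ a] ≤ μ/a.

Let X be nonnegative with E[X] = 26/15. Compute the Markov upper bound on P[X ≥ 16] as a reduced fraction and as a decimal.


μ = E[X] = 26/15, a = 16.
Markov: P[X ≥ 16] ≤ μ/a = (26/15)/16 = 13/120.
Numerically: ≈ 0.1083.
(Since a = 16 > μ = 1.7333, the bound 13/120 is < 1 and informative.)

P[X ≥ 16] ≤ 13/120 ≈ 0.1083.


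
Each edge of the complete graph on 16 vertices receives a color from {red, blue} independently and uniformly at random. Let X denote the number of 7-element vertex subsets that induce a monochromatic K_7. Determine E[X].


Let X = Σ_S X_S over the C(16, 7) = 11440 subsets S of size 7, where X_S = 1 if the K_7 on S is monochromatic.
For a fixed S, the K_7 on S has C(7, 2) = 21 edges. P[all 21 edges red] = (1/2)^21, and likewise for blue, so P[monochromatic] = 2·(1/2)^21 = 2^{1 − 21} = 1/1048576.
By linearity of expectation: E[X] = C(16, 7) · 2^{1 − 21} = 11440 · 1/1048576 = 715/65536.
Numerically: E[X] ≈ 0.01091.

E[X] = C(16,7)·2^(1−C(7,2)) = 715/65536 ≈ 0.01091.


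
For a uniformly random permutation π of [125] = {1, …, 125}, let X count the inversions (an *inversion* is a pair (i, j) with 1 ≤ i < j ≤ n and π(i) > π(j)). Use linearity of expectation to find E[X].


Write X = Σ X_I over the C(125, 2) = 7750 pairs i < j, with X_I the indicator of one inversion.
There are 7750 indicators.
For each fixed pair i < j, the values π(i) and π(j) are two distinct elements of {1, …, 125} in uniformly random order; by symmetry P[π(i) > π(j)] = 1/2.
By linearity: E[X] = 7750 · (1/2) = C(125, 2) · (1/2) = 7750/2 = 3875 ≈ 3875.000.

E[X] = 3875 = 3875.000.


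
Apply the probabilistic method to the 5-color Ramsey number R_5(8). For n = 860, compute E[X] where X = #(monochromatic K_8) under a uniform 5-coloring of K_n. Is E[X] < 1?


E[X] = C(860, 8) · 5^{1 − 28} = 7182671140665308145 · 5^{−27} = 7182671140665308145/7450580596923828125.
As a reduced fraction: E[X] = 1436534228133061629/1490116119384765625 ≈ 0.9640.
Is E[X] < 1? YES.
Since E[X] < 1, there exists a 5-coloring of K_{860} with no monochromatic K_8; hence R_5(8) > 860.

E[X] = 1436534228133061629/1490116119384765625 ≈ 0.9640; E[X] < 1, so R_5(8) > 860.


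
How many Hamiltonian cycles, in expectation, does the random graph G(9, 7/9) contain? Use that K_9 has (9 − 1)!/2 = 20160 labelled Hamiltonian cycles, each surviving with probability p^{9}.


K_9 has (9 − 1)!/2 = 20160 labelled Hamiltonian cycles.
For each such Hamiltonian cycle H, let X_H = 1 if all 9 edges of H are present in G. Then P[X_H = 1] = p^{9} = (7/9)^{9} = 40353607/387420489.
By linearity of expectation: E[X] = Σ_H E[X_H] = 20160 · p^{9} = 20160 · 40353607/387420489 = 90392079680/43046721.
Numerically: E[X] ≈ 2099.9.

E[X] = 20160 · (7/9)^{9} = 90392079680/43046721 ≈ 2099.9.


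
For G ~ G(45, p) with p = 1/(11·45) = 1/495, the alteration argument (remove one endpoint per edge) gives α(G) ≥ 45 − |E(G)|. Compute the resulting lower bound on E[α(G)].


E[|E(G)|] = C(45, 2)·p = 990 · (1/495) = 2.
E[α(G)] ≥ n − E[|E(G)|] = 45 − 2 = 43.
Numerically: ≈ 43.00000.
(This is only a lower bound; the true E[α(G)] may be larger.)

E[α(G)] ≥ 43 ≈ 43.00000.


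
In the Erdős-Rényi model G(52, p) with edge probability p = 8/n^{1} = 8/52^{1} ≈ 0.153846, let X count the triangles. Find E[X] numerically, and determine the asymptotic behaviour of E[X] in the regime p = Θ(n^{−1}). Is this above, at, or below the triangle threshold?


Number of potential triangles: C(52, 3) = 22100.
Each occurs with probability p³ ≈ (0.153846)³ ≈ 3.64132909e-03.
By linearity: E[X] = C(52, 3)·p³ ≈ 22100 · 3.64132909e-03 ≈ 80.473373.
Here α = 1, so p = 8/n is exactly at the triangle threshold p ~ 1/n. Asymptotically E[X] → c³/6 = 8³/6 = 256/3 ≈ 85.333333, a bounded constant. In this regime the triangle count is asymptotically Poisson(c³/6).

E[X] ≈ 80.473373; in regime p = Θ(1/n^{1}) E[X] stays bounded (at the triangle threshold p ~ 1/n).


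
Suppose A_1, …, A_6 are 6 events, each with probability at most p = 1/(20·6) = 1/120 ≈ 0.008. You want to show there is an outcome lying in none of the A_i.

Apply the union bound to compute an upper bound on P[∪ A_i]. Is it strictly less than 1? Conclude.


Union bound: P[∪_{i=1}^{6} A_i] ≤ Σ_i P[A_i] ≤ 6·p = 6·(1/120) = 1/20.
Numerically: 1/20 ≈ 0.050.
Is 1/20 < 1? YES.
Since P[∪ A_i] ≤ 1/20 < 1, the complement has P[∩ A_i^c] ≥ 1 − 1/20 = 19/20 > 0, so some outcome avoids every A_i.

6·p = 1/20 ≈ 0.050; existence CERTIFIED by the union bound.


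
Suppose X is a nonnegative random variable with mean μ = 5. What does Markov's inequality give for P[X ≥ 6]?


μ = E[X] = 5, a = 6.
Markov: P[X ≥ 6] ≤ μ/a = (5)/6 = 5/6.
Numerically: ≈ 0.8333.
(Since a = 6 > μ = 5.0000, the bound 5/6 is < 1 and informative.)

P[X ≥ 6] ≤ 5/6 ≈ 0.8333.


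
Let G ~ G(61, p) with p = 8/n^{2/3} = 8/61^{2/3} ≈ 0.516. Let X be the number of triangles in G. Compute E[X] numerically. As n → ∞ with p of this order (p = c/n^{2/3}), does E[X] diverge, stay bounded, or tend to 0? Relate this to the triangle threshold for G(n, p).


Number of potential triangles: C(61, 3) = 35990.
Each occurs with probability p³ ≈ (0.516)³ ≈ 1.37597e-01.
By linearity: E[X] = C(61, 3)·p³ ≈ 35990 · 1.37597e-01 ≈ 4952.131.
Since α = 2/3 < 1, p = c/n^{2/3} ≫ 1/n is above the triangle threshold p ~ 1/n. Asymptotically E[X] ~ (c³/6)·n^{3(1−α)} = (8³/6)·n^{1} → ∞; triangles are abundant w.h.p.

E[X] ≈ 4952.131; in regime p = Θ(1/n^{2/3}) E[X] diverges (above the triangle threshold p ~ 1/n).


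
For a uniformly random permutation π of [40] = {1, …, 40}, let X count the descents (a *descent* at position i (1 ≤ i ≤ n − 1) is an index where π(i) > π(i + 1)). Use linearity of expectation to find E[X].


Write X = Σ X_I over i = 1, …, 39, with X_I the indicator of one descent.
There are 39 indicators.
For each fixed i, the pair (π(i), π(i+1)) is a uniformly random ordered pair of distinct values from {1, …, 40}; by symmetry P[π(i) > π(i+1)] = 1/2.
By linearity: E[X] = 39 · (1/2) = (40 − 1) · (1/2) = 39/2 ≈ 19.50000.

E[X] = 39/2 = 19.50000.


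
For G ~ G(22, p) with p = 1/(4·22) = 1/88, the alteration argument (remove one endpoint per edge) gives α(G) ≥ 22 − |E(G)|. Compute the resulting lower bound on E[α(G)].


E[|E(G)|] = C(22, 2)·p = 231 · (1/88) = 21/8.
E[α(G)] ≥ n − E[|E(G)|] = 22 − 21/8 = 155/8.
Numerically: ≈ 19.375000.
(This is only a lower bound; the true E[α(G)] may be larger.)

E[α(G)] ≥ 155/8 ≈ 19.375000.


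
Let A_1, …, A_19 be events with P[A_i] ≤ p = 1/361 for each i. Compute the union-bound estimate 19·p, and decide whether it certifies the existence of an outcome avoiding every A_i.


Union bound: P[∪_{i=1}^{19} A_i] ≤ Σ_i P[A_i] ≤ 19·p = 19·(1/361) = 1/19.
Numerically: 1/19 ≈ 0.05263.
Is 1/19 < 1? YES.
Since P[∪ A_i] ≤ 1/19 < 1, the complement has P[∩ A_i^c] ≥ 1 − 1/19 = 18/19 > 0, so some outcome avoids every A_i.

19·p = 1/19 ≈ 0.05263; existence CERTIFIED by the union bound.


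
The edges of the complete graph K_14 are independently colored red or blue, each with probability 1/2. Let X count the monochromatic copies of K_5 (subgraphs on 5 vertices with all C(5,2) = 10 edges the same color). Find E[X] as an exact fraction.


Let X = Σ_S X_S over the C(14, 5) = 2002 subsets S of size 5, where X_S = 1 if the K_5 on S is monochromatic.
For a fixed S, the K_5 on S has C(5, 2) = 10 edges. P[all 10 edges red] = (1/2)^10, and likewise for blue, so P[monochromatic] = 2·(1/2)^10 = 2^{1 − 10} = 1/512.
By linearity: E[X] = C(14, 5) · 2^{1 − 10} = 2002 · 1/512 = 1001/256.
Numerically: E[X] ≈ 3.91016.

E[X] = C(14,5)·2^(1−C(5,2)) = 1001/256 ≈ 3.91016.


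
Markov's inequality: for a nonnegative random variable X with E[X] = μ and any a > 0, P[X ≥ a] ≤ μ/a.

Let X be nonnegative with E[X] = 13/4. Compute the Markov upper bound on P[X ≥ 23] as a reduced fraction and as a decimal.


μ = E[X] = 13/4, a = 23.
Markov: P[X ≥ 23] ≤ μ/a = (13/4)/23 = 13/92.
Numerically: ≈ 0.1413.
(Since a = 23 > μ = 3.2500, the bound 13/92 is < 1 and informative.)

P[X ≥ 23] ≤ 13/92 ≈ 0.1413.


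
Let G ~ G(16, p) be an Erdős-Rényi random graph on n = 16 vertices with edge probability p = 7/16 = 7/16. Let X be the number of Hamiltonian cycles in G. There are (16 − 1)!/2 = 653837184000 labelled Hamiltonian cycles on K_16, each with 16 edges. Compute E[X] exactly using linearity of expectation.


K_16 has (16 − 1)!/2 = 653837184000 labelled Hamiltonian cycles.
For each such Hamiltonian cycle H, let X_H = 1 if all 16 edges of H are present in G. Then P[X_H = 1] = p^{16} = (7/16)^{16} = 33232930569601/18446744073709551616.
By linearity of expectation: E[X] = Σ_H E[X_H] = 653837184000 · p^{16} = 653837184000 · 33232930569601/18446744073709551616 = 21219654042671322112875/18014398509481984.
Numerically: E[X] ≈ 1.17793e+06.

E[X] = 653837184000 · (7/16)^{16} = 21219654042671322112875/18014398509481984 ≈ 1.17793e+06.


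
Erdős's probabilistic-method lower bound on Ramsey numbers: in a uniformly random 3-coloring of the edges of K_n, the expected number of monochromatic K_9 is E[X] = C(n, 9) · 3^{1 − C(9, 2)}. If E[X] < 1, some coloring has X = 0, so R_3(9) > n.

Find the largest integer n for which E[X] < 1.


We need C(n, 9) · 3^{1 − 36} < 1, i.e. C(n, 9) < 3^{36 − 1} = 50031545098999707.
Check values of n near the boundary:
  n = 299: C(299, 9) = 46610674441390059; 46610674441390059 < 50031545098999707? YES
  n = 300: C(300, 9) = 48052241692154700; 48052241692154700 < 50031545098999707? YES
  n = 301: C(301, 9) = 49533303936090975; 49533303936090975 < 50031545098999707? YES
  n = 302: C(302, 9) = 51054804739588650; 51054804739588650 < 50031545098999707? NO
  n = 303: C(303, 9) = 52617706925494425; 52617706925494425 < 50031545098999707? NO
The largest n with C(n, 9) < 50031545098999707 is n = 301 (where E[X] = 16511101312030325/16677181699666569 ≈ 0.990). Hence R_3(9) > 301, i.e. R_3(9) ≥ 302.

Largest n = 301; hence R_3(9) > 301.


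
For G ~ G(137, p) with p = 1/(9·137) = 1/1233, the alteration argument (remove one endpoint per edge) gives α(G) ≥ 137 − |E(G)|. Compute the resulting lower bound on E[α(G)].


E[|E(G)|] = C(137, 2)·p = 9316 · (1/1233) = 68/9.
E[α(G)] ≥ n − E[|E(G)|] = 137 − 68/9 = 1165/9.
Numerically: ≈ 129.444.
(This is only a lower bound; the true E[α(G)] may be larger.)

E[α(G)] ≥ 1165/9 ≈ 129.444.


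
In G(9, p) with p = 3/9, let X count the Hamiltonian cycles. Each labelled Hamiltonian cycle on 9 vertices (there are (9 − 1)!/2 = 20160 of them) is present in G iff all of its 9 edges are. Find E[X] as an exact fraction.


K_9 has (9 − 1)!/2 = 20160 labelled Hamiltonian cycles.
For each such Hamiltonian cycle H, let X_H = 1 if all 9 edges of H are present in G. Then P[X_H = 1] = p^{9} = (1/3)^{9} = 1/19683.
Summing the indicators: E[X] = Σ_H E[X_H] = 20160 · p^{9} = 20160 · 1/19683 = 2240/2187.
Numerically: E[X] ≈ 1.024.

E[X] = 20160 · (1/3)^{9} = 2240/2187 ≈ 1.024.


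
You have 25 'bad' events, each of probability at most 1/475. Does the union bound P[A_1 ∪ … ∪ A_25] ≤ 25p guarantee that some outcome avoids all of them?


Union bound: P[∪_{i=1}^{25} A_i] ≤ Σ_i P[A_i] ≤ 25·p = 25·(1/475) = 1/19.
Numerically: 1/19 ≈ 0.05263.
Is 1/19 < 1? YES.
Since P[∪ A_i] ≤ 1/19 < 1, the complement has P[∩ A_i^c] ≥ 1 − 1/19 = 18/19 > 0, so some outcome avoids every A_i.

25·p = 1/19 ≈ 0.05263; existence CERTIFIED by the union bound.


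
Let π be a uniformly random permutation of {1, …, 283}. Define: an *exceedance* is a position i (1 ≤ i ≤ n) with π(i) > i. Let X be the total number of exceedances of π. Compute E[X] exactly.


Write X = Σ_{i=1}^{283} X_i, where X_i = 1_{π(i) > i}.
For each fixed i, π(i) is uniform over {1, …, 283} (marginal of a uniform permutation), so P[π(i) > i] = (n − i)/n. Summing: Σ_{i=1}^{283} (n − i)/n = (0 + 1 + … + 282)/283 = 283(283 − 1)/(2·283) = (283 − 1)/2.
Hence E[X] = Σ_{i=1}^{283} (283 − i)/283 = 141 ≈ 141.000000.

E[X] = 141 = 141.000000.


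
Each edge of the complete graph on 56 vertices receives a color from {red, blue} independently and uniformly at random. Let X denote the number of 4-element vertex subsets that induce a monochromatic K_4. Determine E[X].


Let X = Σ_S X_S over the C(56, 4) = 367290 subsets S of size 4, where X_S = 1 if the K_4 on S is monochromatic.
For a fixed S, the K_4 on S has C(4, 2) = 6 edges. P[all 6 edges red] = (1/2)^6, and likewise for blue, so P[monochromatic] = 2·(1/2)^6 = 2^{1 − 6} = 1/32.
By linearity of expectation: E[X] = C(56, 4) · 2^{1 − 6} = 367290 · 1/32 = 183645/16.
Numerically: E[X] ≈ 11477.812.

E[X] = C(56,4)·2^(1−C(4,2)) = 183645/16 ≈ 11477.812.


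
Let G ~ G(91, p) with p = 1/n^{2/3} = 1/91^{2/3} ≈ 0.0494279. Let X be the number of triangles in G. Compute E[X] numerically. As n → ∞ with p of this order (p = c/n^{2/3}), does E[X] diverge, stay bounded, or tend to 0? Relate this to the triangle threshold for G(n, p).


Number of potential triangles: C(91, 3) = 121485.
Each occurs with probability p³ ≈ (0.0494279)³ ≈ 1.20758363e-04.
By linearity: E[X] = C(91, 3)·p³ ≈ 121485 · 1.20758363e-04 ≈ 14.670330.
Since α = 2/3 < 1, p = c/n^{2/3} ≫ 1/n is above the triangle threshold p ~ 1/n. Asymptotically E[X] ~ (c³/6)·n^{3(1−α)} = (1³/6)·n^{1} → ∞; triangles are abundant w.h.p.

E[X] ≈ 14.670330; in regime p = Θ(1/n^{2/3}) E[X] diverges (above the triangle threshold p ~ 1/n).


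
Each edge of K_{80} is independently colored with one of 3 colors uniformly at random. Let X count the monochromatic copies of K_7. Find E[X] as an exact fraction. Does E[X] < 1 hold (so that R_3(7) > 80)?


E[X] = C(80, 7) · 3^{1 − 21} = 3176716400 · 3^{−20} = 3176716400/3486784401.
As a reduced fraction: E[X] = 3176716400/3486784401 ≈ 0.9111.
Is E[X] < 1? YES.
Since E[X] < 1, there exists a 3-coloring of K_{80} with no monochromatic K_7; hence R_3(7) > 80.

E[X] = 3176716400/3486784401 ≈ 0.9111; E[X] < 1, so R_3(7) > 80.


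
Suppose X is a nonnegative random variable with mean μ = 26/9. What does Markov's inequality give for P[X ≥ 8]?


μ = E[X] = 26/9, a = 8.
Markov: P[X ≥ 8] ≤ μ/a = (26/9)/8 = 13/36.
Numerically: ≈ 0.361111.
(Since a = 8 > μ = 2.888889, the bound 13/36 is < 1 and informative.)

P[X ≥ 8] ≤ 13/36 ≈ 0.361111.


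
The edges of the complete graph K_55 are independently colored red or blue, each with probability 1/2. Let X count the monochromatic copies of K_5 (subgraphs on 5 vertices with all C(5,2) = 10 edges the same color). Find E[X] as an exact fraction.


Let X = Σ_S X_S over the C(55, 5) = 3478761 subsets S of size 5, where X_S = 1 if the K_5 on S is monochromatic.
For a fixed S, the K_5 on S has C(5, 2) = 10 edges. P[all 10 edges red] = (1/2)^10, and likewise for blue, so P[monochromatic] = 2·(1/2)^10 = 2^{1 − 10} = 1/512.
Summing: E[X] = C(55, 5) · 2^{1 − 10} = 3478761 · 1/512 = 3478761/512.
Numerically: E[X] ≈ 6794.4551.

E[X] = C(55,5)·2^(1−C(5,2)) = 3478761/512 ≈ 6794.4551.


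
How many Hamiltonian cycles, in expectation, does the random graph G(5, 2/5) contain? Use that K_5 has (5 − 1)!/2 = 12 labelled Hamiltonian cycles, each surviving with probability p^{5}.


K_5 has (5 − 1)!/2 = 12 labelled Hamiltonian cycles.
For each such Hamiltonian cycle H, let X_H = 1 if all 5 edges of H are present in G. Then P[X_H = 1] = p^{5} = (2/5)^{5} = 32/3125.
By linearity of expectation: E[X] = Σ_H E[X_H] = 12 · p^{5} = 12 · 32/3125 = 384/3125.
Numerically: E[X] ≈ 0.1229.

E[X] = 12 · (2/5)^{5} = 384/3125 ≈ 0.1229.


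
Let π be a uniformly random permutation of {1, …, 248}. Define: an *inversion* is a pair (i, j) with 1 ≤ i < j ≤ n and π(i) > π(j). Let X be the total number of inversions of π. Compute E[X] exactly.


Write X = Σ X_I over the C(248, 2) = 30628 pairs i < j, with X_I the indicator of one inversion.
There are 30628 indicators.
For each fixed pair i < j, the values π(i) and π(j) are two distinct elements of {1, …, 248} in uniformly random order; by symmetry P[π(i) > π(j)] = 1/2.
By linearity: E[X] = 30628 · (1/2) = C(248, 2) · (1/2) = 30628/2 = 15314 ≈ 15314.000000.

E[X] = 15314 = 15314.000000.


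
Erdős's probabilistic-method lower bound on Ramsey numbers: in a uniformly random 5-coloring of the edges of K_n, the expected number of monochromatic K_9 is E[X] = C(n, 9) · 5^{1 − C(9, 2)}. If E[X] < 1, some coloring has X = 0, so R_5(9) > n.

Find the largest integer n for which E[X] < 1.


We need C(n, 9) · 5^{1 − 36} < 1, i.e. C(n, 9) < 5^{36 − 1} = 2910383045673370361328125.
Check values of n near the boundary:
  n = 2167: C(2167, 9) = 2855899084841489792706810; 2855899084841489792706810 < 2910383045673370361328125? YES
  n = 2168: C(2168, 9) = 2867804175977929537095120; 2867804175977929537095120 < 2910383045673370361328125? YES
  n = 2169: C(2169, 9) = 2879753360044504243499683; 2879753360044504243499683 < 2910383045673370361328125? YES
  n = 2170: C(2170, 9) = 2891746779868845075610510; 2891746779868845075610510 < 2910383045673370361328125? YES
  n = 2171: C(2171, 9) = 2903784578674959601827205; 2903784578674959601827205 < 2910383045673370361328125? YES
  n = 2172: C(2172, 9) = 2915866900084148060642020; 2915866900084148060642020 < 2910383045673370361328125? NO
The largest n with C(n, 9) < 2910383045673370361328125 is n = 2171 (where E[X] = 580756915734991920365441/582076609134674072265625 ≈ 0.997733). Hence R_5(9) > 2171, i.e. R_5(9) ≥ 2172.

Largest n = 2171; hence R_5(9) > 2171.


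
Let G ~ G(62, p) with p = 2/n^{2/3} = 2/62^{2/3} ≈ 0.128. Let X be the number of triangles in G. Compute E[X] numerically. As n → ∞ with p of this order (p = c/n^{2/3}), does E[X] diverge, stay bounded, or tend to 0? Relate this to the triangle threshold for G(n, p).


Number of potential triangles: C(62, 3) = 37820.
Each occurs with probability p³ ≈ (0.128)³ ≈ 2.08117e-03.
By linearity: E[X] = C(62, 3)·p³ ≈ 37820 · 2.08117e-03 ≈ 78.710.
Since α = 2/3 < 1, p = c/n^{2/3} ≫ 1/n is above the triangle threshold p ~ 1/n. Asymptotically E[X] ~ (c³/6)·n^{3(1−α)} = (2³/6)·n^{1} → ∞; triangles are abundant w.h.p.

E[X] ≈ 78.710; in regime p = Θ(1/n^{2/3}) E[X] diverges (above the triangle threshold p ~ 1/n).


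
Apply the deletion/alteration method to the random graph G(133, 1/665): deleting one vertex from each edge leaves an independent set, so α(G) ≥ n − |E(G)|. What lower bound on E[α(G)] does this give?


E[|E(G)|] = C(133, 2)·p = 8778 · (1/665) = 66/5.
E[α(G)] ≥ n − E[|E(G)|] = 133 − 66/5 = 599/5.
Numerically: ≈ 119.800000.
(This is only a lower bound; the true E[α(G)] may be larger.)

E[α(G)] ≥ 599/5 ≈ 119.800000.


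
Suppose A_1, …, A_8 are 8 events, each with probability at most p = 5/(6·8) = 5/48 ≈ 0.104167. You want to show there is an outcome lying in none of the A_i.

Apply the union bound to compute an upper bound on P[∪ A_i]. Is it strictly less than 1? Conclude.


Union bound: P[∪_{i=1}^{8} A_i] ≤ Σ_i P[A_i] ≤ 8·p = 8·(5/48) = 5/6.
Numerically: 5/6 ≈ 0.833333.
Is 5/6 < 1? YES.
Since P[∪ A_i] ≤ 5/6 < 1, the complement has P[∩ A_i^c] ≥ 1 − 5/6 = 1/6 > 0, so some outcome avoids every A_i.

8·p = 5/6 ≈ 0.833333; existence CERTIFIED by the union bound.


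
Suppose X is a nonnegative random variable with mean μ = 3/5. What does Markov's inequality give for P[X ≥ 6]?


μ = E[X] = 3/5, a = 6.
Markov: P[X ≥ 6] ≤ μ/a = (3/5)/6 = 1/10.
Numerically: ≈ 0.1000.
(Since a = 6 > μ = 0.6000, the bound 1/10 is < 1 and informative.)

P[X ≥ 6] ≤ 1/10 ≈ 0.1000.


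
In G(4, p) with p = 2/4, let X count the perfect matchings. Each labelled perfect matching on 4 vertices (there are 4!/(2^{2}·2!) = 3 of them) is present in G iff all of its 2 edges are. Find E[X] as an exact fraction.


K_4 has 4!/(2^{2}·2!) = 3 labelled perfect matchings.
For each such perfect matching H, let X_H = 1 if all 2 edges of H are present in G. Then P[X_H = 1] = p^{2} = (1/2)^{2} = 1/4.
Summing the indicators: E[X] = Σ_H E[X_H] = 3 · p^{2} = 3 · 1/4 = 3/4.
Numerically: E[X] ≈ 0.75.

E[X] = 3 · (1/2)^{2} = 3/4 ≈ 0.75.


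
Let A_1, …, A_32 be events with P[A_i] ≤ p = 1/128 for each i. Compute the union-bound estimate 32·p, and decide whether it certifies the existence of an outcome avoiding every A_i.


Union bound: P[∪_{i=1}^{32} A_i] ≤ Σ_i P[A_i] ≤ 32·p = 32·(1/128) = 1/4.
Numerically: 1/4 ≈ 0.250.
Is 1/4 < 1? YES.
Since P[∪ A_i] ≤ 1/4 < 1, the complement has P[∩ A_i^c] ≥ 1 − 1/4 = 3/4 > 0, so some outcome avoids every A_i.

32·p = 1/4 ≈ 0.250; existence CERTIFIED by the union bound.


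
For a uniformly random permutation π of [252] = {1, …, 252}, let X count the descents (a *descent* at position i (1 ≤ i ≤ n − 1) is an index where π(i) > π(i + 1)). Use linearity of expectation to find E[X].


Write X = Σ X_I over i = 1, …, 251, with X_I the indicator of one descent.
There are 251 indicators.
For each fixed i, the pair (π(i), π(i+1)) is a uniformly random ordered pair of distinct values from {1, …, 252}; by symmetry P[π(i) > π(i+1)] = 1/2.
By linearity: E[X] = 251 · (1/2) = (252 − 1) · (1/2) = 251/2 ≈ 125.500000.

E[X] = 251/2 = 125.500000.


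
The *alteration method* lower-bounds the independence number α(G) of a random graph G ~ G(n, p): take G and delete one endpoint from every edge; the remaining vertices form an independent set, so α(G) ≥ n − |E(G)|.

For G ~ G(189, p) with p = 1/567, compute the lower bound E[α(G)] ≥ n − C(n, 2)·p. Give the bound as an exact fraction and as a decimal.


E[|E(G)|] = C(189, 2)·p = 17766 · (1/567) = 94/3.
E[α(G)] ≥ n − E[|E(G)|] = 189 − 94/3 = 473/3.
Numerically: ≈ 157.6667.
(This is only a lower bound; the true E[α(G)] may be larger.)

E[α(G)] ≥ 473/3 ≈ 157.6667.


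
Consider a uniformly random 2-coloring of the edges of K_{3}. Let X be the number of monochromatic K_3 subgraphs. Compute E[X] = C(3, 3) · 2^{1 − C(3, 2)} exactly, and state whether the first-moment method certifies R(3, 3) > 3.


E[X] = C(3, 3) · 2^{1 − 3} = 1 · 2^{−2} = 1/4.
As a reduced fraction: E[X] = 1/4 ≈ 0.250000.
Is E[X] < 1? YES.
Since E[X] < 1, there exists a 2-coloring of K_{3} with no monochromatic K_3; hence R(3, 3) > 3.

E[X] = 1/4 ≈ 0.250000; E[X] < 1, so R(3, 3) > 3.


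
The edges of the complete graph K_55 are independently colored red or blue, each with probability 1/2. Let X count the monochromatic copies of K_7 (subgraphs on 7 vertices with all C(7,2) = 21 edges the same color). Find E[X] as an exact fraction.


Let X = Σ_S X_S over the C(55, 7) = 202927725 subsets S of size 7, where X_S = 1 if the K_7 on S is monochromatic.
For a fixed S, the K_7 on S has C(7, 2) = 21 edges. P[all 21 edges red] = (1/2)^21, and likewise for blue, so P[monochromatic] = 2·(1/2)^21 = 2^{1 − 21} = 1/1048576.
By linearity: E[X] = C(55, 7) · 2^{1 − 21} = 202927725 · 1/1048576 = 202927725/1048576.
Numerically: E[X] ≈ 193.526959.

E[X] = C(55,7)·2^(1−C(7,2)) = 202927725/1048576 ≈ 193.526959.


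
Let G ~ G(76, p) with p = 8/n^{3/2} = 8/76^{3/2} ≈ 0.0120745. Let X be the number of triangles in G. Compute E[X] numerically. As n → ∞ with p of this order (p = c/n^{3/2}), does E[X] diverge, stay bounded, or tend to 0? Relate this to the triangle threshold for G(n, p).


Number of potential triangles: C(76, 3) = 70300.
Each occurs with probability p³ ≈ (0.0120745)³ ≈ 1.76038961e-06.
By linearity: E[X] = C(76, 3)·p³ ≈ 70300 · 1.76038961e-06 ≈ 0.123755.
Since α = 3/2 > 1, p = c/n^{3/2} = o(1/n) is below the triangle threshold p ~ 1/n. Asymptotically E[X] ~ (c³/6)·n^{3(1−α)} = (8³/6)·n^{-1.5} → 0, so by Markov's inequality G has no triangles w.h.p.

E[X] ≈ 0.123755; in regime p = Θ(1/n^{3/2}) E[X] tends to 0 (below the triangle threshold p ~ 1/n).


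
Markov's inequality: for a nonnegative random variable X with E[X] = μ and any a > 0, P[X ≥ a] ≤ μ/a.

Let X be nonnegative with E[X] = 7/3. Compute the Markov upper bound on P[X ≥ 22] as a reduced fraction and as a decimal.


μ = E[X] = 7/3, a = 22.
Markov: P[X ≥ 22] ≤ μ/a = (7/3)/22 = 7/66.
Numerically: ≈ 0.10606.
(Since a = 22 > μ = 2.33333, the bound 7/66 is < 1 and informative.)

P[X ≥ 22] ≤ 7/66 ≈ 0.10606.


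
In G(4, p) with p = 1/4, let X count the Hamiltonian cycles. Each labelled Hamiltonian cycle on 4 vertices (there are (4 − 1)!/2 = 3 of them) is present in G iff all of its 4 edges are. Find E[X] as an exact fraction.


K_4 has (4 − 1)!/2 = 3 labelled Hamiltonian cycles.
For each such Hamiltonian cycle H, let X_H = 1 if all 4 edges of H are present in G. Then P[X_H = 1] = p^{4} = (1/4)^{4} = 1/256.
By linearity of expectation: E[X] = Σ_H E[X_H] = 3 · p^{4} = 3 · 1/256 = 3/256.
Numerically: E[X] ≈ 0.011719.

E[X] = 3 · (1/4)^{4} = 3/256 ≈ 0.011719.


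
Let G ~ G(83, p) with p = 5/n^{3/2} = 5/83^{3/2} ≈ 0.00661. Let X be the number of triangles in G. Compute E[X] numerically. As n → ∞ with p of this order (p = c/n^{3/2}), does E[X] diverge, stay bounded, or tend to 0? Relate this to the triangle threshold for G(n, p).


Number of potential triangles: C(83, 3) = 91881.
Each occurs with probability p³ ≈ (0.00661)³ ≈ 2.89107e-07.
By linearity: E[X] = C(83, 3)·p³ ≈ 91881 · 2.89107e-07 ≈ 0.027.
Since α = 3/2 > 1, p = c/n^{3/2} = o(1/n) is below the triangle threshold p ~ 1/n. Asymptotically E[X] ~ (c³/6)·n^{3(1−α)} = (5³/6)·n^{-1.5} → 0, so by Markov's inequality G has no triangles w.h.p.

E[X] ≈ 0.027; in regime p = Θ(1/n^{3/2}) E[X] tends to 0 (below the triangle threshold p ~ 1/n).


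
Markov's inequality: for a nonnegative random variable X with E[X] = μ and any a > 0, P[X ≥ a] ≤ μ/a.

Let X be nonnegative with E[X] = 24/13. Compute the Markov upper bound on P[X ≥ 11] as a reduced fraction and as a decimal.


μ = E[X] = 24/13, a = 11.
Markov: P[X ≥ 11] ≤ μ/a = (24/13)/11 = 24/143.
Numerically: ≈ 0.168.
(Since a = 11 > μ = 1.846, the bound 24/143 is < 1 and informative.)

P[X ≥ 11] ≤ 24/143 ≈ 0.168.


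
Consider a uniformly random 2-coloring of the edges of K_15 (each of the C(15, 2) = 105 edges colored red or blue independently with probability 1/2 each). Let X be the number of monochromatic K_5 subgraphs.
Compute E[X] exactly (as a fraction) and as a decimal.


Let X = Σ_S X_S over the C(15, 5) = 3003 subsets S of size 5, where X_S = 1 if the K_5 on S is monochromatic.
For a fixed S, the K_5 on S has C(5, 2) = 10 edges. P[all 10 edges red] = (1/2)^10, and likewise for blue, so P[monochromatic] = 2·(1/2)^10 = 2^{1 − 10} = 1/512.
Summing: E[X] = C(15, 5) · 2^{1 − 10} = 3003 · 1/512 = 3003/512.
Numerically: E[X] ≈ 5.865234.

E[X] = C(15,5)·2^(1−C(5,2)) = 3003/512 ≈ 5.865234.


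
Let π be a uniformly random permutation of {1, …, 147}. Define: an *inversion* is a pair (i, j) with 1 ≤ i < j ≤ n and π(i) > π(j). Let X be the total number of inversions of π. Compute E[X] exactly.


Write X = Σ X_I over the C(147, 2) = 10731 pairs i < j, with X_I the indicator of one inversion.
There are 10731 indicators.
For each fixed pair i < j, the values π(i) and π(j) are two distinct elements of {1, …, 147} in uniformly random order; by symmetry P[π(i) > π(j)] = 1/2.
By linearity: E[X] = 10731 · (1/2) = C(147, 2) · (1/2) = 10731/2 = 10731/2 ≈ 5365.500000.

E[X] = 10731/2 = 5365.500000.


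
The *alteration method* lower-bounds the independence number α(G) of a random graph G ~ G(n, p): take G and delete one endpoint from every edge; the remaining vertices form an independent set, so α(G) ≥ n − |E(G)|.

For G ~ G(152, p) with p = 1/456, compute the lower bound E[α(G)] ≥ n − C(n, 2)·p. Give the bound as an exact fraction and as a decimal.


E[|E(G)|] = C(152, 2)·p = 11476 · (1/456) = 151/6.
E[α(G)] ≥ n − E[|E(G)|] = 152 − 151/6 = 761/6.
Numerically: ≈ 126.833333.
(This is only a lower bound; the true E[α(G)] may be larger.)

E[α(G)] ≥ 761/6 ≈ 126.833333.


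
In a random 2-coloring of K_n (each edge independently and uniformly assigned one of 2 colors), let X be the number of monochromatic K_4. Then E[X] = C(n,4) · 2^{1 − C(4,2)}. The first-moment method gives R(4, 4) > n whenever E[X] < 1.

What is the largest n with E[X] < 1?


We need C(n, 4) · 2^{1 − 6} < 1, i.e. C(n, 4) < 2^{6 − 1} = 32.
Check values of n near the boundary:
  n = 4: C(4, 4) = 1; 1 < 32? YES
  n = 5: C(5, 4) = 5; 5 < 32? YES
  n = 6: C(6, 4) = 15; 15 < 32? YES
  n = 7: C(7, 4) = 35; 35 < 32? NO
  n = 8: C(8, 4) = 70; 70 < 32? NO
  n = 9: C(9, 4) = 126; 126 < 32? NO
The largest n with C(n, 4) < 32 is n = 6 (where E[X] = 15/32 ≈ 0.468750). Hence R(4, 4) > 6, i.e. R(4, 4) ≥ 7.

Largest n = 6; hence R(4, 4) > 6.


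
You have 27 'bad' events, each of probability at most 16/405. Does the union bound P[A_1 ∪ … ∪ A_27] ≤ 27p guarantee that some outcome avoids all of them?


Union bound: P[∪_{i=1}^{27} A_i] ≤ Σ_i P[A_i] ≤ 27·p = 27·(16/405) = 16/15.
Numerically: 16/15 ≈ 1.0667.
Is 16/15 < 1? NO.
Since the bound 16/15 is ≥ 1, the union bound is uninformative here; it does NOT by itself certify existence.

27·p = 16/15 ≈ 1.0667; existence NOT certified by the union bound.


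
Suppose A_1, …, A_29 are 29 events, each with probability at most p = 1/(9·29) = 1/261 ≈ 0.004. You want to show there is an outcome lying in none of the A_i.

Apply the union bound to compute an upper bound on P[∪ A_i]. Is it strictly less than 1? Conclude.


Union bound: P[∪_{i=1}^{29} A_i] ≤ Σ_i P[A_i] ≤ 29·p = 29·(1/261) = 1/9.
Numerically: 1/9 ≈ 0.111.
Is 1/9 < 1? YES.
Since P[∪ A_i] ≤ 1/9 < 1, the complement has P[∩ A_i^c] ≥ 1 − 1/9 = 8/9 > 0, so some outcome avoids every A_i.

29·p = 1/9 ≈ 0.111; existence CERTIFIED by the union bound.


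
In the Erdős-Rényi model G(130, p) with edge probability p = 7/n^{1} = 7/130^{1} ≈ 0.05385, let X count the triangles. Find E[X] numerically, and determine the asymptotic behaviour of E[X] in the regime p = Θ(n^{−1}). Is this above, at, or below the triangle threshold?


Number of potential triangles: C(130, 3) = 357760.
Each occurs with probability p³ ≈ (0.05385)³ ≈ 1.561220e-04.
By linearity: E[X] = C(130, 3)·p³ ≈ 357760 · 1.561220e-04 ≈ 55.8542.
Here α = 1, so p = 7/n is exactly at the triangle threshold p ~ 1/n. Asymptotically E[X] → c³/6 = 7³/6 = 343/6 ≈ 57.1667, a bounded constant. In this regime the triangle count is asymptotically Poisson(c³/6).

E[X] ≈ 55.8542; in regime p = Θ(1/n^{1}) E[X] stays bounded (at the triangle threshold p ~ 1/n).


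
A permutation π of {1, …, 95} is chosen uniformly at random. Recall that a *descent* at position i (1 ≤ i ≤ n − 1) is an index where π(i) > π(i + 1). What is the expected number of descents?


Write X = Σ X_I over i = 1, …, 94, with X_I the indicator of one descent.
There are 94 indicators.
For each fixed i, the pair (π(i), π(i+1)) is a uniformly random ordered pair of distinct values from {1, …, 95}; by symmetry P[π(i) > π(i+1)] = 1/2.
By linearity: E[X] = 94 · (1/2) = (95 − 1) · (1/2) = 47 ≈ 47.00000.

E[X] = 47 = 47.00000.


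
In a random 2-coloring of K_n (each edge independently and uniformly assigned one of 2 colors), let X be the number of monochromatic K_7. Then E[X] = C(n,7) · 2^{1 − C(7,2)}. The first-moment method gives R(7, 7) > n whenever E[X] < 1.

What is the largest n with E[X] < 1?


We need C(n, 7) · 2^{1 − 21} < 1, i.e. C(n, 7) < 2^{21 − 1} = 1048576.
Check values of n near the boundary:
  n = 22: C(22, 7) = 170544; 170544 < 1048576? YES
  n = 23: C(23, 7) = 245157; 245157 < 1048576? YES
  n = 24: C(24, 7) = 346104; 346104 < 1048576? YES
  n = 25: C(25, 7) = 480700; 480700 < 1048576? YES
  n = 26: C(26, 7) = 657800; 657800 < 1048576? YES
  n = 27: C(27, 7) = 888030; 888030 < 1048576? YES
  n = 28: C(28, 7) = 1184040; 1184040 < 1048576? NO
The largest n with C(n, 7) < 1048576 is n = 27 (where E[X] = 444015/524288 ≈ 0.8468914). Hence R(7, 7) > 27, i.e. R(7, 7) ≥ 28.

Largest n = 27; hence R(7, 7) > 27.


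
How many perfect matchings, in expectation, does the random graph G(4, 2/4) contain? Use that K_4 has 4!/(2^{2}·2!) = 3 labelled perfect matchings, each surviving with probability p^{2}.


K_4 has 4!/(2^{2}·2!) = 3 labelled perfect matchings.
For each such perfect matching H, let X_H = 1 if all 2 edges of H are present in G. Then P[X_H = 1] = p^{2} = (1/2)^{2} = 1/4.
By linearity of expectation: E[X] = Σ_H E[X_H] = 3 · p^{2} = 3 · 1/4 = 3/4.
Numerically: E[X] ≈ 0.75.

E[X] = 3 · (1/2)^{2} = 3/4 ≈ 0.75.


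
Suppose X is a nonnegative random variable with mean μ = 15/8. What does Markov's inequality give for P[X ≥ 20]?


μ = E[X] = 15/8, a = 20.
Markov: P[X ≥ 20] ≤ μ/a = (15/8)/20 = 3/32.
Numerically: ≈ 0.09375.
(Since a = 20 > μ = 1.87500, the bound 3/32 is < 1 and informative.)

P[X ≥ 20] ≤ 3/32 ≈ 0.09375.


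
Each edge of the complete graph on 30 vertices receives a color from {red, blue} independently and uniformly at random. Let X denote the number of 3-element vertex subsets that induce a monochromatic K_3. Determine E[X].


Let X = Σ_S X_S over the C(30, 3) = 4060 subsets S of size 3, where X_S = 1 if the K_3 on S is monochromatic.
For a fixed S, the K_3 on S has C(3, 2) = 3 edges. P[all 3 edges red] = (1/2)^3, and likewise for blue, so P[monochromatic] = 2·(1/2)^3 = 2^{1 − 3} = 1/4.
By linearity: E[X] = C(30, 3) · 2^{1 − 3} = 4060 · 1/4 = 1015.
Numerically: E[X] ≈ 1015.00000.

E[X] = C(30,3)·2^(1−C(3,2)) = 1015 ≈ 1015.00000.
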